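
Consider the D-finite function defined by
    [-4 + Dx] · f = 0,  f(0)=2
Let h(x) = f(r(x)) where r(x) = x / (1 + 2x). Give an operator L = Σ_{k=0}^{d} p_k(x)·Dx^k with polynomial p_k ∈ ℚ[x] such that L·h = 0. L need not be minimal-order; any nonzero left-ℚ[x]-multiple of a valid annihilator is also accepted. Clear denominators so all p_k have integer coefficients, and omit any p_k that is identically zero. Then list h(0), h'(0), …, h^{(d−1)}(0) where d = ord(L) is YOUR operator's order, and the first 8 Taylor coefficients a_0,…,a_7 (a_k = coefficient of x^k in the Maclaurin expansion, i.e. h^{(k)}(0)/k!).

f: a_k = 2, 8, 16, 64/3, 64/3, 256/15, 512/45, 2048/315, …
Substitute x→r, Dx→(1/r')Dx; clear ⇒ L₀.
L = -4 + (1 + 4·x + 4·x^2)·Dx  (order 1).
h: a_k = 2, 8, 0, -32/3, 64/3, -128/5, 512/45, 2560/63, …
ICs: h(0) = 2.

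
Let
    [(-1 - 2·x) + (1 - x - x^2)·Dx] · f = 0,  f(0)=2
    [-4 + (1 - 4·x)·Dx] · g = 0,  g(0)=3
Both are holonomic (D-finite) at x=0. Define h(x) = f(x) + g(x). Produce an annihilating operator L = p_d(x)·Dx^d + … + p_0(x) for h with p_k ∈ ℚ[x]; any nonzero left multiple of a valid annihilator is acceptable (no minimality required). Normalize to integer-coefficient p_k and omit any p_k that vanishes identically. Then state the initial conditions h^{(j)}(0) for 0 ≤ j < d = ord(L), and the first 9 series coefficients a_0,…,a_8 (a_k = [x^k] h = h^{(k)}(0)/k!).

f: a_k = 2, 2, 4, 6, 10, 16, 26, 42, 68, …
g: a_k = 3, 12, 48, 192, 768, 3072, 12288, 49152, 196608, …
Sum ⇒ L₀ = lclm(L_f,L_g) in ℚ(x)⟨Dx⟩.
L = (-16 - 72·x + 24·x^2 - 32·x^3) + (28 - 38·x - 54·x^2 + 16·x^3 - 64·x^4)·Dx + (-3 + 17·x - 23·x^2 + 14·x^3 - 4·x^4 - 16·x^5)·Dx^2  (order 2).
h: a_k = 5, 14, 52, 198, 778, 3088, 12314, 49194, 196676, …
ICs: h(0) = 5, h′(0) = 14.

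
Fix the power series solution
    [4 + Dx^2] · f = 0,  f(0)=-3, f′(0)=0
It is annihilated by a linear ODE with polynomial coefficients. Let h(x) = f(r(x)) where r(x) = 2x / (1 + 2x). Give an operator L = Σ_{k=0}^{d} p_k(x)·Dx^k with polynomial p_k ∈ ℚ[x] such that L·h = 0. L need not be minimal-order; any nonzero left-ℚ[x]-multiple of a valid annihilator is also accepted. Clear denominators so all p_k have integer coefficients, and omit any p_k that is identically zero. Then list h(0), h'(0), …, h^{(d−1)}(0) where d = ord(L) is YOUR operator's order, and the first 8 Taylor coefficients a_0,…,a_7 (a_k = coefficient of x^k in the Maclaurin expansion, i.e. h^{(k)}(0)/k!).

L = 16 + (4 + 24·x + 48·x^2 + 32·x^3)·Dx + (1 + 8·x + 24·x^2 + 32·x^3 + 16·x^4)·Dx^2  (order 2).
h: a_k = -3, 0, 24, -96, 256, -512, 9856/15, 1536/5, …
ICs: h(0) = -3, h′(0) = 0.

f: a_k = -3, 0, 6, 0, -2, 0, 4/15, 0, …
h₀=f(r): pull back L_f along r ⇒ L₀.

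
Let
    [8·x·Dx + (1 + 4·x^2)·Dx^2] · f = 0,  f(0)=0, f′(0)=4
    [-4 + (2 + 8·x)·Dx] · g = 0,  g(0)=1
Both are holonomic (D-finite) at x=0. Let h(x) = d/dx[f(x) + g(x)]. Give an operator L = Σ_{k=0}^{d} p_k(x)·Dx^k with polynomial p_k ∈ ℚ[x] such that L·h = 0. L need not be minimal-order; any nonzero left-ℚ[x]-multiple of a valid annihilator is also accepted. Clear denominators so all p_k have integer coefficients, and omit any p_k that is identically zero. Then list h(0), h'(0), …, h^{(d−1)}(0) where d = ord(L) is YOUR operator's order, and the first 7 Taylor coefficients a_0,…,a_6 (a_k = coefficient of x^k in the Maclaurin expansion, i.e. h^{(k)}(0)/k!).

f: a_k = 0, 4, 0, -16/3, 0, 64/5, 0, …
g: a_k = 1, 2, -2, 4, -10, 28, -84, …
Sum ⇒ L₀ = lclm(L_f,L_g) in ℚ(x)⟨Dx⟩.
Derive L from L₀ (diff closure).
L = (-8 - 80·x + 96·x^2 + 192·x^3) + (-10 - 32·x - 64·x^2 + 384·x^3 + 672·x^4)·Dx + (-1 + 24·x^2 + 48·x^3 + 112·x^4 + 192·x^5)·Dx^2  (order 2).
h: a_k = 6, -4, -4, -40, 204, -504, 1592, …
ICs: h(0) = 6, h′(0) = -4.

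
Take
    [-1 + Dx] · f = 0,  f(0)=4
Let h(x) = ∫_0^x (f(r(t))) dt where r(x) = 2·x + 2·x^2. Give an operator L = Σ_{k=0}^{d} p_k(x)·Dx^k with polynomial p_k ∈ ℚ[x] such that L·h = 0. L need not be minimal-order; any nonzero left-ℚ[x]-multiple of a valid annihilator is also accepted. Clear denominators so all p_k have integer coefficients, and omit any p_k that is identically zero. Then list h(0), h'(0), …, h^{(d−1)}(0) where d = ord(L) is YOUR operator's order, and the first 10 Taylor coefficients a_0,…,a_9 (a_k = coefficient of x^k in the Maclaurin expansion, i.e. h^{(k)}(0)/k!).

f: a_k = 4, 4, 2, 2/3, 1/6, 1/30, 1/180, 1/1260, 1/10080, 1/90720, …
Substitute x→r, Dx→(1/r')Dx; clear ⇒ L₀.
∫: right-multiply L₀ by Dx.
L = (-2 - 4·x)·Dx + Dx^2  (order 2).
h: a_k = 0, 4, 4, 16/3, 16/3, 16/3, 208/45, 1216/315, 928/315, 6112/2835, …
ICs: h(0) = 0, h′(0) = 4.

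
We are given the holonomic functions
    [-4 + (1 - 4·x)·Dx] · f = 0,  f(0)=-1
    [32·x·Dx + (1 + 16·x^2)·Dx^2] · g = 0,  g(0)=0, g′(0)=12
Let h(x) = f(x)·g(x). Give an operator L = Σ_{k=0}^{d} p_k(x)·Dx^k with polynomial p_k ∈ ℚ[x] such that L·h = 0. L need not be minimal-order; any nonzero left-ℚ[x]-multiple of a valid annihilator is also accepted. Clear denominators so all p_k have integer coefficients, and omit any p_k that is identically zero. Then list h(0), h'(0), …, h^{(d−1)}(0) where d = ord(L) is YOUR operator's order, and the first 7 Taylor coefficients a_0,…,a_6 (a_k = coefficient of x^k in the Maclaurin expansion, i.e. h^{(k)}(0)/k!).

f: a_k = -1, -4, -16, -64, -256, -1024, -4096, …
g: a_k = 0, 12, 0, -64, 0, 3072/5, 0, …
Product ⇒ symmetric product L₀, ord ≤ 2.
L = 128·x + (8 - 32·x + 256·x^2)·Dx + (-1 + 4·x - 16·x^2 + 64·x^3)·Dx^2  (order 2).
h: a_k = 0, -12, -48, -128, -512, -13312/5, -53248/5, …
ICs: h(0) = 0, h′(0) = -12.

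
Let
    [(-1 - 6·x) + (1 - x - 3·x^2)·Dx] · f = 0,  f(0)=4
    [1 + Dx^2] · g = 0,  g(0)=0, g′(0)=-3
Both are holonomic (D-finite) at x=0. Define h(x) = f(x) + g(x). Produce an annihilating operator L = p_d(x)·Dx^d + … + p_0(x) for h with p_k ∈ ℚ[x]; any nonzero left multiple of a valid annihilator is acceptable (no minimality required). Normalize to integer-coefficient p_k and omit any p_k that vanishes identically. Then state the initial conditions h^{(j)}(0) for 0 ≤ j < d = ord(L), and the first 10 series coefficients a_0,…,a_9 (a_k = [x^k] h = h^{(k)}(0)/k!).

f: a_k = 4, 4, 16, 28, 76, 160, 388, 868, 2032, 4636, …
g: a_k = 0, -3, 0, 1/2, 0, -1/40, 0, 1/1680, 0, -1/120960, …
Weyl lclm of L_f,L_g ⇒ L₀ (ord ≤ 3).
L = (43 + 292·x + 307·x^2 + 624·x^3 + 45·x^4 + 54·x^5) + (-9 - 7·x - 6·x^2 + 91·x^3 + 144·x^4 + 27·x^5 + 27·x^6)·Dx + (43 + 292·x + 307·x^2 + 624·x^3 + 45·x^4 + 54·x^5)·Dx^2 + (-9 - 7·x - 6·x^2 + 91·x^3 + 144·x^4 + 27·x^5 + 27·x^6)·Dx^3  (order 3).
h: a_k = 4, 1, 16, 57/2, 76, 6399/40, 388, 1458241/1680, 2032, 560770559/120960, …
ICs: h(0) = 4, h′(0) = 1, h′′(0) = 32.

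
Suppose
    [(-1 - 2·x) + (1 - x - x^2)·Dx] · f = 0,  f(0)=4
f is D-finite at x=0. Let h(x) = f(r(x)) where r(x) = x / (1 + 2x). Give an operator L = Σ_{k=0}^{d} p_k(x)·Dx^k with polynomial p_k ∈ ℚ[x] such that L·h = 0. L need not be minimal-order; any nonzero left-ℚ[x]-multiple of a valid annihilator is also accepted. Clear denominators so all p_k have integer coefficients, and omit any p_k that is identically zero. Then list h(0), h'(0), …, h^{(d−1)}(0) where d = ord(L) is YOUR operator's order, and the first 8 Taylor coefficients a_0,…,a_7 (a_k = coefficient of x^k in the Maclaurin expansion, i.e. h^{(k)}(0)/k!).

f: a_k = 4, 4, 8, 12, 20, 32, 52, 84, …
h₀=f(r): pull back L_f along r ⇒ L₀.
L = (-1 - 4·x) + (1 + 5·x + 7·x^2 + 2·x^3)·Dx  (order 1).
h: a_k = 4, 4, 0, -4, 12, -32, 84, -220, …
ICs: h(0) = 4.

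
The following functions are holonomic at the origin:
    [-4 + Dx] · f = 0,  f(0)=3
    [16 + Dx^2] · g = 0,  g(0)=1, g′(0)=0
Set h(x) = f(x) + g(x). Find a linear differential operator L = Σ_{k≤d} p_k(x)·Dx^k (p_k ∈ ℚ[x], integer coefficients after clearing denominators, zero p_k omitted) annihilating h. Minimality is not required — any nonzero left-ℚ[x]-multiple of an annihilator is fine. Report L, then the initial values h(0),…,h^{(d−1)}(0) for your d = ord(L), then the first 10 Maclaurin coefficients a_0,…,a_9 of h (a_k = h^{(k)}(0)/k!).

L = -64 + 16·Dx - 4·Dx^2 + Dx^3  (order 3).
h: a_k = 4, 12, 16, 32, 128/3, 128/5, 512/45, 1024/105, 2048/315, 2048/945, …
ICs: h(0) = 4, h′(0) = 12, h′′(0) = 32.

f: a_k = 3, 12, 24, 32, 32, 128/5, 256/15, 1024/105, 512/105, 2048/945, …
g: a_k = 1, 0, -8, 0, 32/3, 0, -256/45, 0, 512/315, 0, …
f+g: L₀ = lclm(L_f,L_g), ord ≤ 1+2.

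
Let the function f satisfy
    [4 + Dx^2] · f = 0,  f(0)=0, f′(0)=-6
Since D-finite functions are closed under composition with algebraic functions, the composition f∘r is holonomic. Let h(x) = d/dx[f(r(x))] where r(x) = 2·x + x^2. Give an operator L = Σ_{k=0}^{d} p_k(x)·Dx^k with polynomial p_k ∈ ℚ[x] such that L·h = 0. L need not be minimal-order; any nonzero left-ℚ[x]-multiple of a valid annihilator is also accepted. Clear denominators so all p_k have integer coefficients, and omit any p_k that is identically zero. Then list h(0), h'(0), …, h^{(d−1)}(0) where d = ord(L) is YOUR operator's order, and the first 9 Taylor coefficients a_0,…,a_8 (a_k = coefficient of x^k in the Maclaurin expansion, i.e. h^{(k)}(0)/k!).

f: a_k = 0, -6, 0, 4, 0, -4/5, 0, 8/105, 0, …
L₀ from L_f via x↦r, Dx↦r'^{-1}Dx.
Differentiate: ansatz ord ≤ ord L₀ ⇒ L.
L = (19 + 64·x + 96·x^2 + 64·x^3 + 16·x^4) + (-3 - 3·x)·Dx + (1 + 2·x + x^2)·Dx^2  (order 2).
h: a_k = -12, -12, 96, 192, -8, -360, -5696/15, 256/15, 38776/105, …
ICs: h(0) = -12, h′(0) = -12.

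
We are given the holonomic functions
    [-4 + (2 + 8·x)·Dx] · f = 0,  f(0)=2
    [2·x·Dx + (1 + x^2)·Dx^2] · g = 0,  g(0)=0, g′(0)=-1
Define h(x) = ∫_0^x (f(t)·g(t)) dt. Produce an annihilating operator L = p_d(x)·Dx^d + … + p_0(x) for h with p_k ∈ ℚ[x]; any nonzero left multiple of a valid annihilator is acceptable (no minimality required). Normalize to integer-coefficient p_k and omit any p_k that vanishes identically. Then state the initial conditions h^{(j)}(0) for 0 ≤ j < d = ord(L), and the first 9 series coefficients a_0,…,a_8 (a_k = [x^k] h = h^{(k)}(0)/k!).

L = (12 - 4·x - 4·x^2)·Dx + (-4 - 14·x + 12·x^2 + 16·x^3)·Dx^2 + (1 + 8·x + 17·x^2 + 8·x^3 + 16·x^4)·Dx^3  (order 3).
h: a_k = 0, 0, -1, -4/3, 7/6, -4/3, 137/45, -116/15, 8527/420, …
ICs: h(0) = 0, h′(0) = 0, h′′(0) = -2.

f: a_k = 2, 4, -4, 8, -20, 56, -168, 528, -1716, …
g: a_k = 0, -1, 0, 1/3, 0, -1/5, 0, 1/7, 0, …
Sym-product of L_f,L_g gives L₀ (≤ ord 2).
Integrate: L := L₀·Dx.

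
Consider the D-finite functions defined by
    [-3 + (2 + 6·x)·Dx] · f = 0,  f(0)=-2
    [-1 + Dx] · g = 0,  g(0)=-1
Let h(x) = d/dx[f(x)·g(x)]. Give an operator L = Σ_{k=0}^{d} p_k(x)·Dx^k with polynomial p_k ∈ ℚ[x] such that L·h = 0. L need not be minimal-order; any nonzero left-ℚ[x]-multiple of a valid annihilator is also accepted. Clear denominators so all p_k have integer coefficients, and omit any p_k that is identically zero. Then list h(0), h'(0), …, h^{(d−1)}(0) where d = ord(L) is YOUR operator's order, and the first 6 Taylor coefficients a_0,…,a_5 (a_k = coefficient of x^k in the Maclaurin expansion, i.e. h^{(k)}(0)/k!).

f: a_k = -2, -3, 9/4, -27/8, 405/64, -1701/128, …
g: a_k = -1, -1, -1/2, -1/6, -1/24, -1/120, …
Product ⇒ symmetric product L₀, ord ≤ 1.
h₀' ⇒ L via d/dx closure of L₀.
L = (7 + 60·x + 36·x^2) + (-10 - 42·x - 36·x^2)·Dx  (order 1).
h: a_k = 5, 7/2, 71/8, -671/48, 16157/384, -88837/768, …
ICs: h(0) = 5.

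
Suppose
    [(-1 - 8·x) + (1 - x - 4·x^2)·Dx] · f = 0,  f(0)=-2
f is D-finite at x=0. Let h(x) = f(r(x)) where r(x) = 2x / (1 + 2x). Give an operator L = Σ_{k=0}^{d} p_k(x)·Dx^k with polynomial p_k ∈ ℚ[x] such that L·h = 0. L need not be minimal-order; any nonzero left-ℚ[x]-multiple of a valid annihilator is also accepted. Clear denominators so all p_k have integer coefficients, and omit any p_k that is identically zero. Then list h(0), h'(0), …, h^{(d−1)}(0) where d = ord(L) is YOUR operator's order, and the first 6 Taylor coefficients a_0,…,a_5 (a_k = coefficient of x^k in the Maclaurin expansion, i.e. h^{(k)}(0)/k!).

f: a_k = -2, -2, -10, -18, -58, -130, …
h₀=f(r): pull back L_f along r ⇒ L₀.
L = (2 + 36·x) + (-1 - 4·x + 12·x^2 + 32·x^3)·Dx  (order 1).
h: a_k = -2, -4, -32, 0, -512, 1024, …
ICs: h(0) = -2.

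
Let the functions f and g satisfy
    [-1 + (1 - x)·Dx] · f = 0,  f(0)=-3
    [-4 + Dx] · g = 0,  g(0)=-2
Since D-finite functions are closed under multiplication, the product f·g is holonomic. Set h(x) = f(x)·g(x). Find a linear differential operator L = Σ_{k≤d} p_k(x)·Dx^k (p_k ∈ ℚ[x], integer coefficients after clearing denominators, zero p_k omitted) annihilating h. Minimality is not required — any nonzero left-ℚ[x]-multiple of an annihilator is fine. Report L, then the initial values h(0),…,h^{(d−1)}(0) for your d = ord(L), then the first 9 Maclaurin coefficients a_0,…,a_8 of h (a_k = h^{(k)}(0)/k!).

L = (5 - 4·x) + (-1 + x)·Dx  (order 1).
h: a_k = 6, 30, 78, 142, 206, 1286/5, 874/3, 32638/105, 33662/105, …
ICs: h(0) = 6.

f: a_k = -3, -3, -3, -3, -3, -3, -3, -3, -3, …
g: a_k = -2, -8, -16, -64/3, -64/3, -256/15, -512/45, -2048/315, -1024/315, …
Product ⇒ symmetric product L₀, ord ≤ 1.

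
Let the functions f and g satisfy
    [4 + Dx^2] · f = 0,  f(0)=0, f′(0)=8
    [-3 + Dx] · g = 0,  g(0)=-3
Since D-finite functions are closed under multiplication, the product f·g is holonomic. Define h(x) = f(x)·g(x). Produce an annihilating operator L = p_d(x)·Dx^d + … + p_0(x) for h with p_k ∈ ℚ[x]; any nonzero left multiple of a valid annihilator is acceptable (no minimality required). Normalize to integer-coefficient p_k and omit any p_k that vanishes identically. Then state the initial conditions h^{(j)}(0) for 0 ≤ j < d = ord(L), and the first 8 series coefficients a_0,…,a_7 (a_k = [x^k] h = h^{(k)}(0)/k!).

f: a_k = 0, 8, 0, -16/3, 0, 16/15, 0, -32/315, …
g: a_k = -3, -9, -27/2, -27/2, -81/8, -243/40, -243/80, -729/560, …
Sym-product of L_f,L_g gives L₀ (≤ ord 2).
L = 13 - 6·Dx + Dx^2  (order 2).
h: a_k = 0, -24, -72, -92, -60, -61/5, 69/5, 3277/210, …
ICs: h(0) = 0, h′(0) = -24.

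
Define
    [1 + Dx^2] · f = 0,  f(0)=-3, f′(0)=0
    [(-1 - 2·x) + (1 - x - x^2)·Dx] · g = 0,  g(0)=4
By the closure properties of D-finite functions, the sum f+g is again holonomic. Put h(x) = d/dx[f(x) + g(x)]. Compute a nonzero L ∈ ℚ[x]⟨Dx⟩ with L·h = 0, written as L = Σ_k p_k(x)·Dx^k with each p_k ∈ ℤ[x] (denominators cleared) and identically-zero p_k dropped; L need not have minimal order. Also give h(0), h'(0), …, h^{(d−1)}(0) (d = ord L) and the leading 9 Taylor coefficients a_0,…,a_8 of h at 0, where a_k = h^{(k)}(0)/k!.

f: a_k = -3, 0, 3/2, 0, -1/8, 0, 1/240, 0, -1/13440, …
g: a_k = 4, 4, 8, 12, 20, 32, 52, 84, 136, …
L₀ := lclm(L_f,L_g); ord L₀ ≤ 2+1.
h₀' ⇒ L via d/dx closure of L₀.
L = (124 + 358·x + 470·x^2 + 230·x^3 + 130·x^4 + 18·x^5 + 6·x^6) + (-19 - 29·x + 36·x^2 + 55·x^3 + 50·x^4 + 27·x^5 + 7·x^6 + 2·x^7)·Dx + (124 + 358·x + 470·x^2 + 230·x^3 + 130·x^4 + 18·x^5 + 6·x^6)·Dx^2 + (-19 - 29·x + 36·x^2 + 55·x^3 + 50·x^4 + 27·x^5 + 7·x^6 + 2·x^7)·Dx^3  (order 3).
h: a_k = 4, 19, 36, 159/2, 160, 12481/40, 588, 1827839/1680, 1980, …
ICs: h(0) = 4, h′(0) = 19, h′′(0) = 72.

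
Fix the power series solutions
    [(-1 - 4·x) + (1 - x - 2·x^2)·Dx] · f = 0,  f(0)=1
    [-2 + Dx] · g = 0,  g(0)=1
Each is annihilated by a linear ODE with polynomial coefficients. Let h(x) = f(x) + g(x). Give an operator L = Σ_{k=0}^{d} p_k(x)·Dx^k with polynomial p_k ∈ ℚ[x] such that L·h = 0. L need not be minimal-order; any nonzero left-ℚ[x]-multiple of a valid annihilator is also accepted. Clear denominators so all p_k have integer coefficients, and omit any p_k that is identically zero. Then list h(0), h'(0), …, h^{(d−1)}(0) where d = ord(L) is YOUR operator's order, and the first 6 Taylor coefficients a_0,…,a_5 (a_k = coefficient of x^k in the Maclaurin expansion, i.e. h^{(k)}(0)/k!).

f: a_k = 1, 1, 3, 5, 11, 21, …
g: a_k = 1, 2, 2, 4/3, 2/3, 4/15, …
Weyl lclm of L_f,L_g ⇒ L₀ (ord ≤ 2).
L = (-8 - 12·x - 72·x^2 - 32·x^3) + (2 + 20·x + 36·x^2 - 16·x^3 - 16·x^4)·Dx + (1 - 7·x + 16·x^3 + 8·x^4)·Dx^2  (order 2).
h: a_k = 2, 3, 5, 19/3, 35/3, 319/15, …
ICs: h(0) = 2, h′(0) = 3.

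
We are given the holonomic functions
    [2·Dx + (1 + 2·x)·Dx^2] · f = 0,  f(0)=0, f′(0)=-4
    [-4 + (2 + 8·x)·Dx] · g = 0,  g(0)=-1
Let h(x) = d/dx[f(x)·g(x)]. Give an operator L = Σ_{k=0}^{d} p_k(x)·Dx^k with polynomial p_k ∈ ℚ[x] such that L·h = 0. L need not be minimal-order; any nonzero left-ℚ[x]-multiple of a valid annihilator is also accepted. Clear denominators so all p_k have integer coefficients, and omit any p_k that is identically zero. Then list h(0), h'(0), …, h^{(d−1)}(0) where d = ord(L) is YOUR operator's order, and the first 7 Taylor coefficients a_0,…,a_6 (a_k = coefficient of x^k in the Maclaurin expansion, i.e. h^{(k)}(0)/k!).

f: a_k = 0, -4, 4, -16/3, 8, -64/5, 64/3, …
g: a_k = -1, -2, 2, -4, 10, -28, 84, …
h₀=f·g: eliminate ⇒ L₀, order ≤ 2·1.
Derive L from L₀ (diff closure).
L = (2 + 16·x + 8·x^2) + (7 + 54·x + 120·x^2 + 64·x^3)·Dx + (1 + 11·x + 42·x^2 + 64·x^3 + 32·x^4)·Dx^2  (order 2).
h: a_k = 4, 8, -32, 320/3, -1048/3, 5808/5, -19776/5, …
ICs: h(0) = 4, h′(0) = 8.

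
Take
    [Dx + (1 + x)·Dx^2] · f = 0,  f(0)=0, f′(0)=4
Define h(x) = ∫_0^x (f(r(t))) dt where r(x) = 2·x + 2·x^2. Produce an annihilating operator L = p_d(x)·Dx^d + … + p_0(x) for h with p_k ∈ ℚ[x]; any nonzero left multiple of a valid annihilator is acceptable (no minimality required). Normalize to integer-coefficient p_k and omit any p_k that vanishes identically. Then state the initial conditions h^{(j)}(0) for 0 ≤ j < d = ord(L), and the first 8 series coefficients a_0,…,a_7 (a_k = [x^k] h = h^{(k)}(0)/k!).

f: a_k = 0, 4, -2, 4/3, -1, 4/5, -2/3, 4/7, …
h₀=f(r): pull back L_f along r ⇒ L₀.
Integrate: L := L₀·Dx.
L = (4·x + 4·x^2)·Dx^2 + (1 + 4·x + 6·x^2 + 4·x^3)·Dx^3  (order 3).
h: a_k = 0, 0, 4, 0, -4/3, 8/5, -16/15, 0, …
ICs: h(0) = 0, h′(0) = 0, h′′(0) = 8.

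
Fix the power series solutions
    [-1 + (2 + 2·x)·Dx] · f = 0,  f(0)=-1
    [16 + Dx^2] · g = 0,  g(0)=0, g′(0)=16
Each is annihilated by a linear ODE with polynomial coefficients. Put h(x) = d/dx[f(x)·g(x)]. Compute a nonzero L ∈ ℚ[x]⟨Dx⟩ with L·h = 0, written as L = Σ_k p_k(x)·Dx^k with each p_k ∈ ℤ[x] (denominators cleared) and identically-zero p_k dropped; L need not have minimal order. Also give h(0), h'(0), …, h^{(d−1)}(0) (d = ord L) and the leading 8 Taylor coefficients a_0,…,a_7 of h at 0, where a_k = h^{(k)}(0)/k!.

f: a_k = -1, -1/2, 1/8, -1/16, 5/128, -7/256, 21/1024, -33/2048, …
g: a_k = 0, 16, 0, -128/3, 0, 512/15, 0, -4096/315, …
f·g: L₀ = L_f ⊗_s L_g, ord ≤ 1·2.
Differentiate: ansatz ord ≤ ord L₀ ⇒ L.
L = (4733 + 17664·x + 25216·x^2 + 16384·x^3 + 4096·x^4) + (-244 - 756·x - 768·x^2 - 256·x^3)·Dx + (268 + 1048·x + 1548·x^2 + 1024·x^3 + 256·x^4)·Dx^2  (order 2).
h: a_k = -16, -16, 134, 244/3, -4661/24, -3561/40, 64235/576, 212773/5040, …
ICs: h(0) = -16, h′(0) = -16.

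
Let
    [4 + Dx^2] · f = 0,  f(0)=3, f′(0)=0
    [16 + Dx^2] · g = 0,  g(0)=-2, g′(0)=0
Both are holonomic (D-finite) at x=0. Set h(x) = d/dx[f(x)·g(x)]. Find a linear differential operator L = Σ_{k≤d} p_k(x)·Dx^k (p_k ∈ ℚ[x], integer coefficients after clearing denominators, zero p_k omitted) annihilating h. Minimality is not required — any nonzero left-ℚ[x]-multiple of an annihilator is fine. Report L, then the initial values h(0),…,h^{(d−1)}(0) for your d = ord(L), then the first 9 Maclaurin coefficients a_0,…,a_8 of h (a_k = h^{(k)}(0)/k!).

f: a_k = 3, 0, -6, 0, 2, 0, -4/15, 0, 2/105, …
g: a_k = -2, 0, 16, 0, -64/3, 0, 512/45, 0, -1024/315, …
L₀ := L_f ⊗_s L_g (sym. prod.), ord ≤ 4.
h=h₀': d/dx-closure on L₀ ⇒ L.
L = 144 + 40·Dx^2 + Dx^4  (order 4).
h: a_k = 0, 120, 0, -656, 0, 1168, 0, -104992/105, 0, …
ICs: h(0) = 0, h′(0) = 120, h′′(0) = 0, h′′′(0) = -3936.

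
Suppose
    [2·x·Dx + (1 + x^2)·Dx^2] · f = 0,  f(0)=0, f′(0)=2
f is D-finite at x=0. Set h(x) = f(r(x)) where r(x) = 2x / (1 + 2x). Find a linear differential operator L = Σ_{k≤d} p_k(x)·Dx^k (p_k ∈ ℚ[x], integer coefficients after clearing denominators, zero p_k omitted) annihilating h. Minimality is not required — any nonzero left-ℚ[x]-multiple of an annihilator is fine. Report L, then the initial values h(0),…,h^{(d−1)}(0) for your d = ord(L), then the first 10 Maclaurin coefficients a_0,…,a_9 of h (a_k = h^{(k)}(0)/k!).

f: a_k = 0, 2, 0, -2/3, 0, 2/5, 0, -2/7, 0, 2/9, …
Change of var in L_f (x↦r) gives L₀.
L = (4 + 16·x)·Dx + (1 + 4·x + 8·x^2)·Dx^2  (order 2).
h: a_k = 0, 4, -8, 32/3, 0, -256/5, 512/3, -2048/7, 0, 16384/9, …
ICs: h(0) = 0, h′(0) = 4.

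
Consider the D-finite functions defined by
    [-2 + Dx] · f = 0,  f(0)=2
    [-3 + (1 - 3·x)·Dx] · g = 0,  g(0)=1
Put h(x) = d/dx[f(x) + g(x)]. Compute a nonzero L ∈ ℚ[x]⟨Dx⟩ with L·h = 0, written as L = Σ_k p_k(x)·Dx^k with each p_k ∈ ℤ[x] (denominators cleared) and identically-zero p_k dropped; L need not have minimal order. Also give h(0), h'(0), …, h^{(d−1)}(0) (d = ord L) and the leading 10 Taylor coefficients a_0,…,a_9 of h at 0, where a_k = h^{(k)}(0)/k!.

f: a_k = 2, 4, 4, 8/3, 4/3, 8/15, 8/45, 16/315, 4/315, 8/2835, …
g: a_k = 1, 3, 9, 27, 81, 243, 729, 2187, 6561, 19683, …
h₀=f+g: left-lcm gives L₀, ord ≤ 2.
Differentiate: ansatz ord ≤ ord L₀ ⇒ L.
L = (42 + 36·x) + (-25 - 12·x + 18·x^2)·Dx + (2 - 3·x - 9·x^2)·Dx^2  (order 2).
h: a_k = 7, 26, 89, 988/3, 3653/3, 65626/15, 688921/45, 16533752/315, 55801313/315, 1674039166/2835, …
ICs: h(0) = 7, h′(0) = 26.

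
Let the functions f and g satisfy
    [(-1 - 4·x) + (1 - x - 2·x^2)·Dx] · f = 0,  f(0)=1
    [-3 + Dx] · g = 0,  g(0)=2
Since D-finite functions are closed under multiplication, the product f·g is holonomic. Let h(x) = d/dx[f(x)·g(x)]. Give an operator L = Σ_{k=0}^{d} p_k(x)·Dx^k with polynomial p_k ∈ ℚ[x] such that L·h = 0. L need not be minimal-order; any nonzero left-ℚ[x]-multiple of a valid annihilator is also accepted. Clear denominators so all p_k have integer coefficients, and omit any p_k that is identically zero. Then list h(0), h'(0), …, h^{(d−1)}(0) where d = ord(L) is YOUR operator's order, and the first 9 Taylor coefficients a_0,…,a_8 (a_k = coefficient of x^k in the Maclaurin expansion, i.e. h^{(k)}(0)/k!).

f: a_k = 1, 1, 3, 5, 11, 21, 43, 85, 171, …
g: a_k = 2, 6, 9, 9, 27/4, 81/20, 81/40, 243/280, 729/2240, …
Sym-product of L_f,L_g gives L₀ (≤ ord 1).
h=h₀': d/dx-closure on L₀ ⇒ L.
L = (21 + 12·x - 39·x^2 - 12·x^3 + 36·x^4) + (-4 + 3·x + 15·x^2 - 4·x^3 - 12·x^4)·Dx  (order 1).
h: a_k = 8, 42, 138, 379, 954, 45879/20, 107071/20, 3426681/280, 2202813/80, …
ICs: h(0) = 8.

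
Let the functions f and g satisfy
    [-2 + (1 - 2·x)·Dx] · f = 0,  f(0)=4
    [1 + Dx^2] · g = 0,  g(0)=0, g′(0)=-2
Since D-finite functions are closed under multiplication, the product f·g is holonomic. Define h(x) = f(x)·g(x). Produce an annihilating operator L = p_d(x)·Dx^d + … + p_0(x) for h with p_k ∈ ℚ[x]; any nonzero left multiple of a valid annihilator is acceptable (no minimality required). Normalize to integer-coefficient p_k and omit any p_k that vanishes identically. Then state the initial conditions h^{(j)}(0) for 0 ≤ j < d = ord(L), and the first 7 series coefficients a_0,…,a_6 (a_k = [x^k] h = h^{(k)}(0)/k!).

L = (-1 + 2·x) + 4·Dx + (-1 + 2·x)·Dx^2  (order 2).
h: a_k = 0, -8, -16, -92/3, -184/3, -1841/15, -3682/15, …
ICs: h(0) = 0, h′(0) = -8.

f: a_k = 4, 8, 16, 32, 64, 128, 256, …
g: a_k = 0, -2, 0, 1/3, 0, -1/60, 0, …
h₀=f·g: eliminate ⇒ L₀, order ≤ 1·2.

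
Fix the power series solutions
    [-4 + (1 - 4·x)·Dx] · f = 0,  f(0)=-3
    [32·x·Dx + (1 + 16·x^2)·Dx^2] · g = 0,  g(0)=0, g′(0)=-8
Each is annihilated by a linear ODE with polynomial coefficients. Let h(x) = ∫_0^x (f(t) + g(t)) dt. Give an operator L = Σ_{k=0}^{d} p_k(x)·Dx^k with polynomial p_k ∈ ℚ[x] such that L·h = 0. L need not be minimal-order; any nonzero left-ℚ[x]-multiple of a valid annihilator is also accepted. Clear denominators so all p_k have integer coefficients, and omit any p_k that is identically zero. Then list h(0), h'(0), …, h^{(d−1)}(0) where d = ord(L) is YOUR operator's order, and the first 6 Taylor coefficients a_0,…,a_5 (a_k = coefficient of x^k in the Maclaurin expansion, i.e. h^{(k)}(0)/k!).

L = (-32 + 512·x + 1536·x^2)·Dx^2 + (16 - 32·x + 256·x^2 + 1536·x^3)·Dx^3 + (-1 + 256·x^4)·Dx^4  (order 4).
h: a_k = 0, -3, -10, -16, -112/3, -768/5, …
ICs: h(0) = 0, h′(0) = -3, h′′(0) = -20, h′′′(0) = -96.

f: a_k = -3, -12, -48, -192, -768, -3072, …
g: a_k = 0, -8, 0, 128/3, 0, -2048/5, …
Sum ⇒ L₀ = lclm(L_f,L_g) in ℚ(x)⟨Dx⟩.
∫: right-multiply L₀ by Dx.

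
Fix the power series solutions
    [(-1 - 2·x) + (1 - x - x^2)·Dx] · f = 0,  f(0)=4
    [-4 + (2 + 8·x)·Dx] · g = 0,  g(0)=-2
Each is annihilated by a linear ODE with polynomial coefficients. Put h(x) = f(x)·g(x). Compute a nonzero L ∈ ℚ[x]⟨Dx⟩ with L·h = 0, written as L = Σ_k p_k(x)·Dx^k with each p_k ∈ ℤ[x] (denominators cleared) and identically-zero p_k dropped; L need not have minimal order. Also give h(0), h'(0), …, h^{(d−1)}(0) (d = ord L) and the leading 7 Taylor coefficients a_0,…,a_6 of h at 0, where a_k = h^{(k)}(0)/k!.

f: a_k = 4, 4, 8, 12, 20, 32, 52, …
g: a_k = -2, -4, 4, -8, 20, -56, 168, …
Product ⇒ symmetric product L₀, ord ≤ 1.
L = (3 + 4·x + 6·x^2) + (-1 - 3·x + 5·x^2 + 4·x^3)·Dx  (order 1).
h: a_k = -8, -24, -16, -72, -8, -304, 360, …
ICs: h(0) = -8.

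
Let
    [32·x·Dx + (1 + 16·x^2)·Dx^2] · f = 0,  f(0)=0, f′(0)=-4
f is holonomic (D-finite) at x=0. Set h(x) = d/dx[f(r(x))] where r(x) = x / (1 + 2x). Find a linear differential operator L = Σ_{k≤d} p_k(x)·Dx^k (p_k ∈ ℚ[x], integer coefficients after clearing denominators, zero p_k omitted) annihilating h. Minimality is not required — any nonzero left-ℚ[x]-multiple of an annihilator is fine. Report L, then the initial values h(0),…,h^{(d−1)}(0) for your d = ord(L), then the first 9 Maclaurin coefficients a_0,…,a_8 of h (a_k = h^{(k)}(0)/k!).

L = (4 + 40·x) + (1 + 4·x + 20·x^2)·Dx  (order 1).
h: a_k = -4, 16, 16, -384, 1216, 2816, -35584, 86016, 367616, …
ICs: h(0) = -4.

f: a_k = 0, -4, 0, 64/3, 0, -1024/5, 0, 16384/7, 0, …
f∘r: x↦r, Dx↦Dx/r' in L_f ⇒ L₀.
Derive L from L₀ (diff closure).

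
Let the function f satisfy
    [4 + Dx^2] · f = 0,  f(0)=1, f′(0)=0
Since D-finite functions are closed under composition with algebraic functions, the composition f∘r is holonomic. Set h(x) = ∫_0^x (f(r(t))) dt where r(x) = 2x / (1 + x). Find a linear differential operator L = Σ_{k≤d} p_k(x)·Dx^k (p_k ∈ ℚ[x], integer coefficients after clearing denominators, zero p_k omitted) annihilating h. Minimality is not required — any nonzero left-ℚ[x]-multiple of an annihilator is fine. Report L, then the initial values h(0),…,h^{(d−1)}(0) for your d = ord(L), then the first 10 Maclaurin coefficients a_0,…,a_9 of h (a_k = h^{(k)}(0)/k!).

f: a_k = 1, 0, -2, 0, 2/3, 0, -4/45, 0, 2/315, 0, …
h₀=f(r): pull back L_f along r ⇒ L₀.
h=∫h₀ ⇒ L = L₀·Dx.
L = 16·Dx + (2 + 6·x + 6·x^2 + 2·x^3)·Dx^2 + (1 + 4·x + 6·x^2 + 4·x^3 + x^4)·Dx^3  (order 3).
h: a_k = 0, 1, 0, -8/3, 4, -8/3, -16/9, 392/45, -82/5, 12568/567, …
ICs: h(0) = 0, h′(0) = 1, h′′(0) = 0.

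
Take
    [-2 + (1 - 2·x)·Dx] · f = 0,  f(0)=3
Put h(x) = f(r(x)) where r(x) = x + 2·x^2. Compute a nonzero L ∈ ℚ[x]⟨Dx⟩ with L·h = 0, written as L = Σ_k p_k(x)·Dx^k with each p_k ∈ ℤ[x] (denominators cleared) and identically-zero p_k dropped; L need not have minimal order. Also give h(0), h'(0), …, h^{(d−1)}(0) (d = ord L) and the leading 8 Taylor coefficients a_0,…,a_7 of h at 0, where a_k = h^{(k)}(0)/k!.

L = (2 + 8·x) + (-1 + 2·x + 4·x^2)·Dx  (order 1).
h: a_k = 3, 6, 24, 72, 240, 768, 2496, 8064, …
ICs: h(0) = 3.

f: a_k = 3, 6, 12, 24, 48, 96, 192, 384, …
h₀=f(r): pull back L_f along r ⇒ L₀.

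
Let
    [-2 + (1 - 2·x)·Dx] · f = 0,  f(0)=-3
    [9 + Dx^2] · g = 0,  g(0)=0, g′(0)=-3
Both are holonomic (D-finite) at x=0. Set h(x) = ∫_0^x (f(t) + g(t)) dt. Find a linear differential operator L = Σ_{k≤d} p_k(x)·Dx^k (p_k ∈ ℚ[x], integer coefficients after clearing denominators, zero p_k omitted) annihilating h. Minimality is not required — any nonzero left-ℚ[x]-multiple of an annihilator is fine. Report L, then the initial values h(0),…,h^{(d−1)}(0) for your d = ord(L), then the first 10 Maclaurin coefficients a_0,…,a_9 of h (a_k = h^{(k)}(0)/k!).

L = (594 - 648·x + 648·x^2)·Dx + (-153 + 630·x - 972·x^2 + 648·x^3)·Dx^2 + (66 - 72·x + 72·x^2)·Dx^3 + (-17 + 70·x - 108·x^2 + 72·x^3)·Dx^4  (order 4).
h: a_k = 0, -3, -9/2, -4, -39/8, -48/5, -1307/80, -192/7, -214797/4480, -256/3, …
ICs: h(0) = 0, h′(0) = -3, h′′(0) = -9, h′′′(0) = -24.

f: a_k = -3, -6, -12, -24, -48, -96, -192, -384, -768, -1536, …
g: a_k = 0, -3, 0, 9/2, 0, -81/40, 0, 243/560, 0, -243/4480, …
f+g: L₀ = lclm(L_f,L_g), ord ≤ 1+2.
h=∫₀ˣh₀: take L = L₀·Dx.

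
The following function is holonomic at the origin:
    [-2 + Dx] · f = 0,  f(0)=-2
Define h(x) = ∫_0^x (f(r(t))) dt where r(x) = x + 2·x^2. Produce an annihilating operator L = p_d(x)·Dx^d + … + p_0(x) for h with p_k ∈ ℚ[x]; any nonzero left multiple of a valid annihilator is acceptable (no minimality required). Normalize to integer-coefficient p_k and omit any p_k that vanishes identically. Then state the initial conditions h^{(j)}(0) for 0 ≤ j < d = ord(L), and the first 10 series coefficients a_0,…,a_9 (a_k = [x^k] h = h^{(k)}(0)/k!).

f: a_k = -2, -4, -4, -8/3, -4/3, -8/15, -8/45, -16/315, -4/315, -8/2835, …
f∘r: x↦r, Dx↦Dx/r' in L_f ⇒ L₀.
h=∫h₀ ⇒ L = L₀·Dx.
L = (-2 - 8·x)·Dx + Dx^2  (order 2).
h: a_k = 0, -2, -2, -4, -14/3, -20/3, -36/5, -2648/315, -2606/315, -7916/945, …
ICs: h(0) = 0, h′(0) = -2.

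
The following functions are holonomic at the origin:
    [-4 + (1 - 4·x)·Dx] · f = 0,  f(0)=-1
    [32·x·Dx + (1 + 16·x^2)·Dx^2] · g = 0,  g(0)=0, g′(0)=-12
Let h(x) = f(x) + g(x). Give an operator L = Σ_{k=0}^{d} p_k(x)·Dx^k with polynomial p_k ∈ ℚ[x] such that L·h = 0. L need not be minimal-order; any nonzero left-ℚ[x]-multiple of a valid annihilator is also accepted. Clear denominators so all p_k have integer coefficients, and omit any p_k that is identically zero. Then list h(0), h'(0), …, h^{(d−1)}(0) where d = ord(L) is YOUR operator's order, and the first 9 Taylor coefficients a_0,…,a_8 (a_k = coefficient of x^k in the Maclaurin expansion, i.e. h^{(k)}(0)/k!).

L = (-32 + 512·x + 1536·x^2)·Dx + (16 - 32·x + 256·x^2 + 1536·x^3)·Dx^2 + (-1 + 256·x^4)·Dx^3  (order 3).
h: a_k = -1, -16, -16, 0, -256, -8192/5, -4096, -65536/7, -65536, …
ICs: h(0) = -1, h′(0) = -16, h′′(0) = -32.

f: a_k = -1, -4, -16, -64, -256, -1024, -4096, -16384, -65536, …
g: a_k = 0, -12, 0, 64, 0, -3072/5, 0, 49152/7, 0, …
Weyl lclm of L_f,L_g ⇒ L₀ (ord ≤ 3).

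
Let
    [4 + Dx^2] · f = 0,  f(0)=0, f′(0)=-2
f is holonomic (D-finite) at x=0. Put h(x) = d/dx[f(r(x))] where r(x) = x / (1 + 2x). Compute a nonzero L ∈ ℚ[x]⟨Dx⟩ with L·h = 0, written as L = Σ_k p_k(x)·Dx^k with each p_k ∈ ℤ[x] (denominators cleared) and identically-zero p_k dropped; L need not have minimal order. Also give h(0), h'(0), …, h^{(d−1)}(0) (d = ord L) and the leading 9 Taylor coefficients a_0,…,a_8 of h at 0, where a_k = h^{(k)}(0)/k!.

L = (28 + 96·x + 96·x^2) + (12 + 72·x + 144·x^2 + 96·x^3)·Dx + (1 + 8·x + 24·x^2 + 32·x^3 + 16·x^4)·Dx^2  (order 2).
h: a_k = -2, 8, -20, 32, -4/3, -240, 55448/45, -203648/45, 896716/63, …
ICs: h(0) = -2, h′(0) = 8.

f: a_k = 0, -2, 0, 4/3, 0, -4/15, 0, 8/315, 0, …
Substitute x→r, Dx→(1/r')Dx; clear ⇒ L₀.
h₀' ⇒ L via d/dx closure of L₀.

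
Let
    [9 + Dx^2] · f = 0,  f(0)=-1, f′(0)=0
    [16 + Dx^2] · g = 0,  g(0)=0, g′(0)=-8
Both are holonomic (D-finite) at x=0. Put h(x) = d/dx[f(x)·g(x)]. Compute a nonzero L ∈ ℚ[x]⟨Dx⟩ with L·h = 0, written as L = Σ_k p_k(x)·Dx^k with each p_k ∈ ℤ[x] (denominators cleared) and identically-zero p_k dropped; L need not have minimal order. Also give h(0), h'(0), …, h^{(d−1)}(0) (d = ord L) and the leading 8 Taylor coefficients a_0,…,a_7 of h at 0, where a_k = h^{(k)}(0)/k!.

L = 49 + 50·Dx^2 + Dx^4  (order 4).
h: a_k = 8, 0, -172, 0, 2101/3, 0, -102943/90, 0, …
ICs: h(0) = 8, h′(0) = 0, h′′(0) = -344, h′′′(0) = 0.

f: a_k = -1, 0, 9/2, 0, -27/8, 0, 81/80, 0, …
g: a_k = 0, -8, 0, 64/3, 0, -256/15, 0, 2048/315, …
Sym-product of L_f,L_g gives L₀ (≤ ord 4).
Derive L from L₀ (diff closure).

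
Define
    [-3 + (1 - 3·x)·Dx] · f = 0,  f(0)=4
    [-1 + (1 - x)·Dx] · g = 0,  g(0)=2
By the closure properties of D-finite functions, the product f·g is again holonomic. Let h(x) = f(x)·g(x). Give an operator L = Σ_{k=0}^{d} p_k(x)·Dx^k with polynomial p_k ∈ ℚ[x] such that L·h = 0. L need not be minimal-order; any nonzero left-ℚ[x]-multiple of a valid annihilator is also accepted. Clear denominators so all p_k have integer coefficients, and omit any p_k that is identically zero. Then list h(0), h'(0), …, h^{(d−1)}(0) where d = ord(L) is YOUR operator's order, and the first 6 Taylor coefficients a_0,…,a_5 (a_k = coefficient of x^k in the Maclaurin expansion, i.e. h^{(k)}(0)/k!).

f: a_k = 4, 12, 36, 108, 324, 972, …
g: a_k = 2, 2, 2, 2, 2, 2, …
Product ⇒ symmetric product L₀, ord ≤ 1.
L = (-4 + 6·x) + (1 - 4·x + 3·x^2)·Dx  (order 1).
h: a_k = 8, 32, 104, 320, 968, 2912, …
ICs: h(0) = 8.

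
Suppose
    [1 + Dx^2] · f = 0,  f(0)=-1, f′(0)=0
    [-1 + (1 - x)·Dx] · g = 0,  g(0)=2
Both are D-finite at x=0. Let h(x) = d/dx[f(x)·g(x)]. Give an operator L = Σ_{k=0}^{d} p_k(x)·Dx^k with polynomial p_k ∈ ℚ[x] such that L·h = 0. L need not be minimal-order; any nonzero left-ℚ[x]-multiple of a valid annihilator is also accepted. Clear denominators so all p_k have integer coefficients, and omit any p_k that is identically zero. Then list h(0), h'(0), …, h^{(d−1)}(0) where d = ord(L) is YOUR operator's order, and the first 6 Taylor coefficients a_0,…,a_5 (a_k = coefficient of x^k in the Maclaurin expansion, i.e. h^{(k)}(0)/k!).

L = (-1 - 2·x + x^2) + (-2 + 2·x)·Dx + (1 - 2·x + x^2)·Dx^2  (order 2).
h: a_k = -2, -2, -3, -13/3, -65/12, -389/60, …
ICs: h(0) = -2, h′(0) = -2.

f: a_k = -1, 0, 1/2, 0, -1/24, 0, …
g: a_k = 2, 2, 2, 2, 2, 2, …
Sym-product of L_f,L_g gives L₀ (≤ ord 2).
h=h₀': d/dx-closure on L₀ ⇒ L.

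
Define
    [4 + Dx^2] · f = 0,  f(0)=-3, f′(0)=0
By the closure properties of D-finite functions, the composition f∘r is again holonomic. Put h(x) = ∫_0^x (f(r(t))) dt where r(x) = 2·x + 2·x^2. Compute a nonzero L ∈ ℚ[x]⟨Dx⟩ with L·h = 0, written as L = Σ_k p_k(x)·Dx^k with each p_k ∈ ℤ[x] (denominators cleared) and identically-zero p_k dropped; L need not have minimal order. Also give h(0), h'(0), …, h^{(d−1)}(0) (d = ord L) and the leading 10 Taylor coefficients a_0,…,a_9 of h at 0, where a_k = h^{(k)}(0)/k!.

f: a_k = -3, 0, 6, 0, -2, 0, 4/15, 0, -2/105, 0, …
h₀=f(r): pull back L_f along r ⇒ L₀.
h=∫₀ˣh₀: take L = L₀·Dx.
L = (16 + 96·x + 192·x^2 + 128·x^3)·Dx - 2·Dx^2 + (1 + 2·x)·Dx^3  (order 3).
h: a_k = 0, -3, 0, 8, 12, -8/5, -64/3, -2624/105, -16/5, 23008/945, …
ICs: h(0) = 0, h′(0) = -3, h′′(0) = 0.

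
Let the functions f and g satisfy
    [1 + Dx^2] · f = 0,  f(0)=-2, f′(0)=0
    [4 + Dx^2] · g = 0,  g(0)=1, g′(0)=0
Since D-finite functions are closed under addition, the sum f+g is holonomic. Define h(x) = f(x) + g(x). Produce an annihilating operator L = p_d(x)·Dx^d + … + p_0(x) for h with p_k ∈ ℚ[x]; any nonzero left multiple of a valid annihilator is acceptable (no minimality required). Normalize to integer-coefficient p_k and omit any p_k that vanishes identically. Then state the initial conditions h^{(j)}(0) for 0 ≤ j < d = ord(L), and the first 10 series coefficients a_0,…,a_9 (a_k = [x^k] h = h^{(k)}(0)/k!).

f: a_k = -2, 0, 1, 0, -1/12, 0, 1/360, 0, -1/20160, 0, …
g: a_k = 1, 0, -2, 0, 2/3, 0, -4/45, 0, 2/315, 0, …
Weyl lclm of L_f,L_g ⇒ L₀ (ord ≤ 4).
L = 4 + 5·Dx^2 + Dx^4  (order 4).
h: a_k = -1, 0, -1, 0, 7/12, 0, -31/360, 0, 127/20160, 0, …
ICs: h(0) = -1, h′(0) = 0, h′′(0) = -2, h′′′(0) = 0.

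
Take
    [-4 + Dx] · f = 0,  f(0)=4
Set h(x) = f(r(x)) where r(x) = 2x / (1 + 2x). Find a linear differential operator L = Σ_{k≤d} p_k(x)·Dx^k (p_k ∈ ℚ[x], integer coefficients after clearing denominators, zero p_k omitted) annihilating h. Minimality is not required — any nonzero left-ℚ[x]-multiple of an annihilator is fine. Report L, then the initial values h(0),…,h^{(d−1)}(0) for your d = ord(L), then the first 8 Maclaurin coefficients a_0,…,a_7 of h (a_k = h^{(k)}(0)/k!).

f: a_k = 4, 16, 32, 128/3, 128/3, 512/15, 1024/45, 4096/315, …
f∘r: x↦r, Dx↦Dx/r' in L_f ⇒ L₀.
L = -8 + (1 + 4·x + 4·x^2)·Dx  (order 1).
h: a_k = 4, 32, 64, -128/3, -256/3, 3584/15, -11264/45, -34816/315, …
ICs: h(0) = 4.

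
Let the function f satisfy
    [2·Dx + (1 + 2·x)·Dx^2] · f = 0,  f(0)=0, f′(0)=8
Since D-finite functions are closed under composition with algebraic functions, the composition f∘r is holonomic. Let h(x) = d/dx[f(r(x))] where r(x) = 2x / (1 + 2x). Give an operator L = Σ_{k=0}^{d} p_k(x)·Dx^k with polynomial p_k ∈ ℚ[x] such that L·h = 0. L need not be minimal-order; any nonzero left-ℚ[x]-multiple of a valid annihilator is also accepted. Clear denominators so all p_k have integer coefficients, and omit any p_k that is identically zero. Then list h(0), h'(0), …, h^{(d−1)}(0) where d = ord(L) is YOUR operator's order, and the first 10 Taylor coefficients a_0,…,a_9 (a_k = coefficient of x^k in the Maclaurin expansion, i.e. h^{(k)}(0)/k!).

L = (8 + 24·x) + (1 + 8·x + 12·x^2)·Dx  (order 1).
h: a_k = 16, -128, 832, -5120, 30976, -186368, 1119232, -6717440, 40308736, -241860608, …
ICs: h(0) = 16.

f: a_k = 0, 8, -8, 32/3, -16, 128/5, -128/3, 512/7, -128, 2048/9, …
L₀ from L_f via x↦r, Dx↦r'^{-1}Dx.
Differentiate: ansatz ord ≤ ord L₀ ⇒ L.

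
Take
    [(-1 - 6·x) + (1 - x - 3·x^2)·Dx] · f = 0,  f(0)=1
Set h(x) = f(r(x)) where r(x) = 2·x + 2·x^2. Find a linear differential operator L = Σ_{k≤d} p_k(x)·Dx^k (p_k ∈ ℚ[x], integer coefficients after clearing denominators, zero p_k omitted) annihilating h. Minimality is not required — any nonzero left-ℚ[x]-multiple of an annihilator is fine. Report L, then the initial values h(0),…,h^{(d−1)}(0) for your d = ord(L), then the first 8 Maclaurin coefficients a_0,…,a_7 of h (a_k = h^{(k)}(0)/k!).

L = (2 + 28·x + 72·x^2 + 48·x^3) + (-1 + 2·x + 14·x^2 + 24·x^3 + 12·x^4)·Dx  (order 1).
h: a_k = 1, 2, 18, 88, 488, 2664, 14488, 79040, …
ICs: h(0) = 1.

f: a_k = 1, 1, 4, 7, 19, 40, 97, 217, …
h₀=f(r): pull back L_f along r ⇒ L₀.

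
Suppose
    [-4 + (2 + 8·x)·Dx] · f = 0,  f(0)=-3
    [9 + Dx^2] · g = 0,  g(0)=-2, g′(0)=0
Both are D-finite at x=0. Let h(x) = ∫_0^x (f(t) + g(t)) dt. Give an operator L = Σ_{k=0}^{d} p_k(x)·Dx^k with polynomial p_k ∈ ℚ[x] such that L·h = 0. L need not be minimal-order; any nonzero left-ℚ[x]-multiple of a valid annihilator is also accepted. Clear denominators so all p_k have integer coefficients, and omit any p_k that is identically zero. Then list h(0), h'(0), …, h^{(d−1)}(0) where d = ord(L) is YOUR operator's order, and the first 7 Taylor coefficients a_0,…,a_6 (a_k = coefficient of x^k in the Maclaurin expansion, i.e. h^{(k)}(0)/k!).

L = (-378 - 1296·x - 2592·x^2)·Dx + (45 + 828·x + 3888·x^2 + 5184·x^3)·Dx^2 + (-42 - 144·x - 288·x^2)·Dx^3 + (5 + 92·x + 432·x^2 + 576·x^3)·Dx^4  (order 4).
h: a_k = 0, -5, -3, 5, -3, 93/20, -14, …
ICs: h(0) = 0, h′(0) = -5, h′′(0) = -6, h′′′(0) = 30.

f: a_k = -3, -6, 6, -12, 30, -84, 252, …
g: a_k = -2, 0, 9, 0, -27/4, 0, 81/40, …
L₀ := lclm(L_f,L_g); ord L₀ ≤ 1+2.
h=∫₀ˣh₀: take L = L₀·Dx.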